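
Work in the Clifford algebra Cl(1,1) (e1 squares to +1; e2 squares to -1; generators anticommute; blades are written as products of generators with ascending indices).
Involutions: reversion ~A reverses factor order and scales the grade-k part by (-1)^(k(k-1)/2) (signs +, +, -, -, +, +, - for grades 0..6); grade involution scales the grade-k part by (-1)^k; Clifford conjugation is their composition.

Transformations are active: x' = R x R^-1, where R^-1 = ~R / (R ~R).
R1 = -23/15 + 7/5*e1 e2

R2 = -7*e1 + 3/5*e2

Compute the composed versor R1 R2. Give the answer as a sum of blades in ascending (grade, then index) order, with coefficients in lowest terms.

Distribute over the terms of R1 (each basis-blade product reordered to ascending indices, repeated generators contracted through their squares):
(-23/15) R2 = 161/15*e1 - 23/25*e2
(7/5*e1 e2) R2 = -21/25*e1 + 49/5*e2
Summing the partial products and collecting blades:
Answer: 742/75*e1 + 222/25*e2


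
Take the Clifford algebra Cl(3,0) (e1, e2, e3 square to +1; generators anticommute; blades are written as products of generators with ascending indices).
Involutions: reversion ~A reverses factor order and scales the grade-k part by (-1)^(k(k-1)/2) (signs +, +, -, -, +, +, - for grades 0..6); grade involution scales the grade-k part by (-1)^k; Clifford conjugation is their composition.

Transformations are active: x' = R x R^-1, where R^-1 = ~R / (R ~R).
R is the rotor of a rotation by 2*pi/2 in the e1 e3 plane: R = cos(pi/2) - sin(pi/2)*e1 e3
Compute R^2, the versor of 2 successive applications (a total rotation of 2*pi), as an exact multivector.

Because a rotor carries half the rotation angle, composing 2 copies of this e1 e3-plane rotor multiplies the phase: 2*(pi/2) = pi, hence R^2 = cos(pi) - sin(pi)*e1 e3.
cos(pi) = -1 and sin(pi) = 0, so R^2 = -1. The total rotation 2*pi is 1 full turn, so every vector returns to itself, yet the rotor is -1, on the OTHER sheet of the double cover (an odd number of 2*pi turns).
Answer: -1


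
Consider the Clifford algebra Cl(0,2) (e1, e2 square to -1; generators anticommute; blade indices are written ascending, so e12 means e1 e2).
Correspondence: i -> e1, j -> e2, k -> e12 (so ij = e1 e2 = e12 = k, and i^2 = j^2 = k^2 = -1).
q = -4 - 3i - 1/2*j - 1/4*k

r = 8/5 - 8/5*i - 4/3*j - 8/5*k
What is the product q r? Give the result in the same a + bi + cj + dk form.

In blades: q = -4 - 3*e1 - 1/2*e2 - 1/4*e12, r = 8/5 - 8/5*e1 - 4/3*e2 - 8/5*e12.
Distribute q over r term by term (generator squares from the signature, products reordered to ascending indices): (-4)*r = -32/5 + 32/5*e1 + 16/3*e2 + 32/5*e12; (-3*e1)*r = -24/5 - 24/5*e1 - 24/5*e2 + 4*e12; (-1/2*e2)*r = -2/3 + 4/5*e1 - 4/5*e2 - 4/5*e12; (-1/4*e12)*r = -2/5 - 1/3*e1 + 2/5*e2 - 2/5*e12.
Sum: -184/15 + 31/15*e1 + 2/15*e2 + 46/5*e12; translating back through the correspondence:
Answer: -184/15 + 31/15*i + 2/15*j + 46/5*k


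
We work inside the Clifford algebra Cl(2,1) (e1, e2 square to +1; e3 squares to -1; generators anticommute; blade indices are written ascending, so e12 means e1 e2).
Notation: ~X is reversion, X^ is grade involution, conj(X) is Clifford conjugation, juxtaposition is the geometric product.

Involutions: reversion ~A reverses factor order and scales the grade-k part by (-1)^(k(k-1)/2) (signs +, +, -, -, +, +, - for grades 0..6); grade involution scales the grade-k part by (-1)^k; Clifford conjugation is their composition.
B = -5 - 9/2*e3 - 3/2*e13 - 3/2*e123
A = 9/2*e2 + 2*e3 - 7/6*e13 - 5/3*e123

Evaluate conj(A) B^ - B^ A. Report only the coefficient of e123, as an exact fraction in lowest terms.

first term: 19/4 - 9/4*e1 + 73/4*e2 + 10*e3 + 21/2*e12 + 11/12*e13 - 81/4*e23 + 19/12*e123
second term: -39/4 - 9/4*e1 - 93/4*e2 - 10*e3 + 9/2*e12 - 11/12*e13 - 81/4*e23 + 181/12*e123
Answer: -27/2


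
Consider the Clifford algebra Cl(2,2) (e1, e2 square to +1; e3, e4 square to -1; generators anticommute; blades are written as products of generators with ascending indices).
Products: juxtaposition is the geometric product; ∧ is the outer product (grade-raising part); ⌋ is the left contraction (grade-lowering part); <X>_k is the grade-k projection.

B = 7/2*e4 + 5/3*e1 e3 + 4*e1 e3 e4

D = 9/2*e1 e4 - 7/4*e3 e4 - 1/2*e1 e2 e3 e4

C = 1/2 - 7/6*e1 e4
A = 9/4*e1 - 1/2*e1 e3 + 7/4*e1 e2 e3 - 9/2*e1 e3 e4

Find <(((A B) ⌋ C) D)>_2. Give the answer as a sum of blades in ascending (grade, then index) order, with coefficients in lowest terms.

step 1: 103/6 - 35/12*e2 + 15/4*e3 - 19/2*e4 + 63/4*e1 e3 + 63/8*e1 e4 - 7*e2 e4 + 9*e3 e4 - 7/4*e1 e3 e4 + 49/8*e1 e2 e3 e4
step 2: -29/48 + 133/12*e1 - 721/36*e1 e4
step 3: -721/8 + 399/8*e4 + 5047/144*e1 e3 - 87/32*e1 e4 + 721/72*e2 e3 + 203/192*e3 e4 - 931/48*e1 e3 e4 - 133/24*e2 e3 e4 + 29/96*e1 e2 e3 e4
step 4: 5047/144*e1 e3 - 87/32*e1 e4 + 721/72*e2 e3 + 203/192*e3 e4
Answer: 5047/144*e1 e3 - 87/32*e1 e4 + 721/72*e2 e3 + 203/192*e3 e4


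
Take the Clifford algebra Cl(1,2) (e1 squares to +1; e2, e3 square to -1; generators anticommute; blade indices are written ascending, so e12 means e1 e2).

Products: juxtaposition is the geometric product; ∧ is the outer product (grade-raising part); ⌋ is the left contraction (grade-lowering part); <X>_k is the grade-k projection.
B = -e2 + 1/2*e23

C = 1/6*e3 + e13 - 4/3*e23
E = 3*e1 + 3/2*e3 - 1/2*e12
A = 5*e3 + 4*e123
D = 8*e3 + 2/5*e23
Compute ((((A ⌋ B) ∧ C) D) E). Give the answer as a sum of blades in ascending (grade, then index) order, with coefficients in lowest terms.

step 1: 5/2*e2
step 2: 5/12*e23 - 5/2*e123
step 3: -1/6 + e1 - 10/3*e2 + 20*e12
step 4: -7 + 7/6*e1 - 121/2*e2 - 1/4*e3 + 121/12*e12 + 3/2*e13 - 5*e23 + 30*e123
Answer: -7 + 7/6*e1 - 121/2*e2 - 1/4*e3 + 121/12*e12 + 3/2*e13 - 5*e23 + 30*e123


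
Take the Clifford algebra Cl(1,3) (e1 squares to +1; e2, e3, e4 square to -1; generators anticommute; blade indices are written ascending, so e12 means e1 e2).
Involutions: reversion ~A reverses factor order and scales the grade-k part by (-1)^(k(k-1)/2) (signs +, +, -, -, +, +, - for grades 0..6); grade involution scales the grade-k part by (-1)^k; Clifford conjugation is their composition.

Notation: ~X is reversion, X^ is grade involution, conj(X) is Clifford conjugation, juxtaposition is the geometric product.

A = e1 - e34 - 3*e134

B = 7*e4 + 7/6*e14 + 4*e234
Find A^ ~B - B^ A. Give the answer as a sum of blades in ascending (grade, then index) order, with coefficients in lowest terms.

first term: -4*e2 + 21/2*e3 + 7/6*e4 + 12*e12 - 133/6*e13 - 7*e14 + 4*e1234
second term: -4*e2 + 21/2*e3 - 7/6*e4 + 12*e12 - 133/6*e13 + 7*e14 + 4*e1234
Answer: 7/3*e4 - 14*e14


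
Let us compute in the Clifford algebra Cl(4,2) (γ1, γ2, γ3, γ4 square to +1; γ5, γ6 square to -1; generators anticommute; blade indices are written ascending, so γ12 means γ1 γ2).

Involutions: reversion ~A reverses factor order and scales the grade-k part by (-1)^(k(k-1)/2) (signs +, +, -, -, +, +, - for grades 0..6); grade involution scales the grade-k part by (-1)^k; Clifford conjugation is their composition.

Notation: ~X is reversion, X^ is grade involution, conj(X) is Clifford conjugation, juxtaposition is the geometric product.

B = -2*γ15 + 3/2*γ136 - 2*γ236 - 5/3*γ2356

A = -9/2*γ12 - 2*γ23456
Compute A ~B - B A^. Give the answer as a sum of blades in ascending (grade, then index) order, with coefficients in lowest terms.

first term: 10/3*γ4 + 9*γ25 - 4*γ45 - 9*γ136 - 27/4*γ236 - 3*γ1245 + 15/2*γ1356 + 4*γ12346
second term: -10/3*γ4 + 9*γ25 - 4*γ45 - 9*γ136 - 27/4*γ236 + 3*γ1245 - 15/2*γ1356 - 4*γ12346
Answer: 20/3*γ4 - 6*γ1245 + 15*γ1356 + 8*γ12346


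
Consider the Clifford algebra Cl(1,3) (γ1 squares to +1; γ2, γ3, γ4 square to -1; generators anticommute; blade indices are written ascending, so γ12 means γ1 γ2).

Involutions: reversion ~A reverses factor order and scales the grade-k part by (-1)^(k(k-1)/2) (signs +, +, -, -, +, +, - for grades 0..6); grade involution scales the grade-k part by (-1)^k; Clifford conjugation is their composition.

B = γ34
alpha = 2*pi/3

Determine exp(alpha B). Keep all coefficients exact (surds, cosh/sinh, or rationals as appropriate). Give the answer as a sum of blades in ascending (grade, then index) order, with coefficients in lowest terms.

B^2 = (1)^2*(γ34)^2 = 1*(-1) = -1 (a basis 2-blade squares to minus the product of its generators' squares).
B^2 = -1 — the negative square puts this in the circular regime; l = 1, alpha*l = 2*pi/3, so exp(alpha B) = cos(2*pi/3) + (sin(2*pi/3)/1)*B = -1/2 + (sqrt(3)/2)*B.
Answer: -1/2 + sqrt(3)/2*γ34


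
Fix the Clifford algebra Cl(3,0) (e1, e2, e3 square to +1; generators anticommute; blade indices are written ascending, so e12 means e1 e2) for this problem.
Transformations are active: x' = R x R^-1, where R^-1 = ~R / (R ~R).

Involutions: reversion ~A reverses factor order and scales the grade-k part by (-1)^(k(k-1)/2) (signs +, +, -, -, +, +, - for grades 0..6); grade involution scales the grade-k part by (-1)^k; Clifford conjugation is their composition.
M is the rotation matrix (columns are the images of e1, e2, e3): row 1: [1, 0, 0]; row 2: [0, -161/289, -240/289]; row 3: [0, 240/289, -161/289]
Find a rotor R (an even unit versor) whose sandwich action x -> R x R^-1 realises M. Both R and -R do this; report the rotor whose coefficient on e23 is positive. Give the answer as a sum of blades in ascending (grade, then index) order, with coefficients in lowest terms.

Method: write R = a + b12*e12 + b13*e13 + b23*e23 with a^2 + b12^2 + b13^2 + b23^2 = 1 (so R^-1 = ~R). Expanding the columns R e_j ~R gives tr M = 4a^2 - 1 and, from the antisymmetric part, M21 - M12 = -4a*b12, M13 - M31 = 4a*b13, M32 - M23 = -4a*b23.
Here tr M = -33/289, so a^2 = (1 + tr M)/4 = 64/289 and a = ±8/17. Taking a = 8/17: M21 - M12 = 0, M13 - M31 = 0, M32 - M23 = 480/289, giving b12 = 0, b13 = 0, b23 = -15/17, i.e. R = 8/17 - 15/17*e23.
Its e23 coefficient is negative, so report the other preimage -R.
Answer: -8/17 + 15/17*e23. Uniqueness: Spin(3) -> SO(3) maps R and -R to the same rotation of trace -33/289; fixing the sign of the e23 coefficient removes the ambiguity.


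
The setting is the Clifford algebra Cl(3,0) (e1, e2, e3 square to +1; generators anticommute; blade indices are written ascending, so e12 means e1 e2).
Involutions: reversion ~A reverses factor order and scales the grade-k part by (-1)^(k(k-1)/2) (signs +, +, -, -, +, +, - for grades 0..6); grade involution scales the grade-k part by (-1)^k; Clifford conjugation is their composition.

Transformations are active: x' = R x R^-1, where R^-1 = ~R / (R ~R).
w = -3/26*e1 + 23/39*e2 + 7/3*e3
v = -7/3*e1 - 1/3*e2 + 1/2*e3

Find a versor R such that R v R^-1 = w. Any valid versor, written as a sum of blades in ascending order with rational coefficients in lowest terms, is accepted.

Reasoning: v^2 = w^2 = 209/36 since conjugation preserves the quadratic form; R = v + w = -191/78*e1 + 10/39*e2 + 17/6*e3 is then valid when invertible, keeping its own part and reversing (v - w)/2.
Answer: -191/78*e1 + 10/39*e2 + 17/6*e3


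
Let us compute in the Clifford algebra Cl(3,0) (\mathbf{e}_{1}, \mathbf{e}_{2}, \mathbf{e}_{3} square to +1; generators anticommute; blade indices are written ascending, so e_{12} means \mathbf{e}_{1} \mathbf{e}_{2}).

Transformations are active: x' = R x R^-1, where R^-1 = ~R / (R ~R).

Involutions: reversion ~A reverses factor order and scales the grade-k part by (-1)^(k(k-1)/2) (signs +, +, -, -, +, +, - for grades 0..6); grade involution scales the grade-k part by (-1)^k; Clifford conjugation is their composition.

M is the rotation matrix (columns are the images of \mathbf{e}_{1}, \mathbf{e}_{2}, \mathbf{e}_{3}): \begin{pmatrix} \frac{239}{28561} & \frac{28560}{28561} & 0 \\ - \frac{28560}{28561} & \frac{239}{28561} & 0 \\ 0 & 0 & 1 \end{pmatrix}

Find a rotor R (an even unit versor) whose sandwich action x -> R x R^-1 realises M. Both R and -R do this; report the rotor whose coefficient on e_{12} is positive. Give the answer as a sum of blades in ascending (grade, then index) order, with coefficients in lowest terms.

Method: write R = a + b12*e_{12} + b13*e_{13} + b23*e_{23} with a^2 + b12^2 + b13^2 + b23^2 = 1 (so R^-1 = ~R). Expanding the columns R e_j ~R gives tr M = 4a^2 - 1 and, from the antisymmetric part, M21 - M12 = -4a*b12, M13 - M31 = 4a*b13, M32 - M23 = -4a*b23.
Here tr M = \frac{29039}{28561}, so a^2 = (1 + tr M)/4 = \frac{14400}{28561} and a = ±\frac{120}{169}. Taking a = \frac{120}{169}: M21 - M12 = -\frac{57120}{28561}, M13 - M31 = 0, M32 - M23 = 0, giving b12 = \frac{119}{169}, b13 = 0, b23 = 0, i.e. R = \frac{120}{169} + \frac{119}{169} e_{12}.
Its e_{12} coefficient is already positive.
Answer: \frac{120}{169} + \frac{119}{169} e_{12}. Why the constraint matters: R and -R act identically through the sandwich — M has trace \frac{29039}{28561} either way — so only the sign condition on e_{12} picks one of the two preimages.


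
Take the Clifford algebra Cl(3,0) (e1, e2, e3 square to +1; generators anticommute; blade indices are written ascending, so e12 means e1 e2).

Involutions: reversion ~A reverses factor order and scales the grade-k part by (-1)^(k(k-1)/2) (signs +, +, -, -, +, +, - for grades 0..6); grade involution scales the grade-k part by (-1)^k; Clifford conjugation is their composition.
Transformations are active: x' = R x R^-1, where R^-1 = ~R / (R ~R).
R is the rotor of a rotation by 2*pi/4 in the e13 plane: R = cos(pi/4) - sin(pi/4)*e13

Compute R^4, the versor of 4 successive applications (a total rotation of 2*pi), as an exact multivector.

Half-angle bookkeeping: 4 applications in e13 add up to rotor phase 4*pi/4 = pi, so R^4 = cos(pi) - sin(pi)*e13.
cos(pi) = -1 and sin(pi) = 0, so R^4 = -1. The total rotation 2*pi is 1 full turn, so every vector returns to itself, yet the rotor is -1, on the OTHER sheet of the double cover (an odd number of 2*pi turns).
Answer: -1


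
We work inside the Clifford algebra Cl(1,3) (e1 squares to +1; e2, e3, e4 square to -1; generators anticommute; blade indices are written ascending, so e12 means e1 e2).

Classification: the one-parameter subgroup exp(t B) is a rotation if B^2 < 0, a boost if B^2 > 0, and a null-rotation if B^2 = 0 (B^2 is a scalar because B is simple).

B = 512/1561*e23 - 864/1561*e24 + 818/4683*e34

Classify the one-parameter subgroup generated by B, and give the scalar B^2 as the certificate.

B^2 term by term: the squares give (512/1561)^2*(e23)^2 + (-864/1561)^2*(e24)^2 + (818/4683)^2*(e34)^2 = 262144/2436721*(-1) + 746496/2436721*(-1) + 669124/21930489*(-1) = -4/9 (each basis 2-blade squares to minus the product of its generators' squares); cross terms between blades sharing an index anticommute and cancel. So B^2 = -4/9.
Answer: rotation, certificate B^2 = -4/9. Because -4/9 is invariant under every versor sandwich, the classification follows from its sign alone.


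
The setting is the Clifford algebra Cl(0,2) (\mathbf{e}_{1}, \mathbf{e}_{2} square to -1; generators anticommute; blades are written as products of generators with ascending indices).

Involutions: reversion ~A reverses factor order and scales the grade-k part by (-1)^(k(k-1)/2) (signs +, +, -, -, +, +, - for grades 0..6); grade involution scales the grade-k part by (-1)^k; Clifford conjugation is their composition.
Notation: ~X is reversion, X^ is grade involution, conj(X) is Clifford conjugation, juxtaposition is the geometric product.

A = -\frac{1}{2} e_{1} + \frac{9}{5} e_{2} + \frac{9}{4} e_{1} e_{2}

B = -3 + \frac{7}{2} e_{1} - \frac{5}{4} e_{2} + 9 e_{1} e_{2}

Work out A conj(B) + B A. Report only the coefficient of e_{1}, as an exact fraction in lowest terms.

first term: \frac{65}{4} - \frac{1401}{80} e_{1} - \frac{711}{40} e_{2} - \frac{43}{40} e_{1} e_{2}
second term: -\frac{65}{4} - \frac{1401}{80} e_{1} - \frac{711}{40} e_{2} - \frac{43}{40} e_{1} e_{2}
Answer: -\frac{1401}{40}


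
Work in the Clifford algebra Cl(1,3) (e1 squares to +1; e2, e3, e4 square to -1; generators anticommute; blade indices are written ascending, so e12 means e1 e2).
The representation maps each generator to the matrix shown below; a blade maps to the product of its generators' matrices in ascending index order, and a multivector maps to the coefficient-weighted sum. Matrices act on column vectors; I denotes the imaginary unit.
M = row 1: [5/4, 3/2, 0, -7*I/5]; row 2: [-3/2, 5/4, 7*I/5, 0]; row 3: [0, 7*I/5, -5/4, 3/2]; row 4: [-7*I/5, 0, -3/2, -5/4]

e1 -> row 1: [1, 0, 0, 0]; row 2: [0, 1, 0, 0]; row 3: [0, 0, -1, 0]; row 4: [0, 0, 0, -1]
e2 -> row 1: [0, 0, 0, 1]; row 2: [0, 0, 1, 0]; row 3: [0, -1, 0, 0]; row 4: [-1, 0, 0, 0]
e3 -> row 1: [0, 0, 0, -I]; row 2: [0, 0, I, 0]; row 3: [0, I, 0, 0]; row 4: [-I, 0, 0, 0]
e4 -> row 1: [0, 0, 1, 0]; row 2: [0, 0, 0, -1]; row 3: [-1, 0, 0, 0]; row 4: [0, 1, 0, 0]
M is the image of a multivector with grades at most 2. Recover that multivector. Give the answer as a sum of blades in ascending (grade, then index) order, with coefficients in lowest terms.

Method: the blade images are trace-orthogonal — tr(rho(e_A) rho(e_B)^-1) = 4 if A = B and 0 otherwise — and rho(e_A)^-1 = (e_A)^2 * rho(e_A) with (e_A)^2 = +1 or -1, so the coefficient of e_A in the preimage is (e_A)^2 * tr(M rho(e_A))/4.
Nonzero projections over blades of grade <= 2: e1: (e1)^2 = +1, tr(M rho(e1)) = 5, coefficient 5/4; e3: (e3)^2 = -1, tr(M rho(e3)) = -28/5, coefficient 7/5; e24: (e24)^2 = -1, tr(M rho(e24)) = -6, coefficient 3/2. Every other blade of grade <= 2 projects to 0.
Answer: 5/4*e1 + 7/5*e3 + 3/2*e24


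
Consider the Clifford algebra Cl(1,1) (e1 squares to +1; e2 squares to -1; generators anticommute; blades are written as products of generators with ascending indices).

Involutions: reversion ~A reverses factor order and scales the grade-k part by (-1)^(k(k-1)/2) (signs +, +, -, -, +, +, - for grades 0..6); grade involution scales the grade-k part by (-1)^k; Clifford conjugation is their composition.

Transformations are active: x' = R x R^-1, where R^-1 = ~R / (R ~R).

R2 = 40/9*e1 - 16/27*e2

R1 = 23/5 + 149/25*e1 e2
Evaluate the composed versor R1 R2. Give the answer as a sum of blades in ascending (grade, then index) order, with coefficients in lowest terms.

Distribute over the terms of R1 (each basis-blade product reordered to ascending indices, repeated generators contracted through their squares):
(23/5) R2 = 184/9*e1 - 368/135*e2
(149/25*e1 e2) R2 = 2384/675*e1 - 1192/45*e2
Summing the partial products and collecting blades:
Answer: 16184/675*e1 - 3944/135*e2


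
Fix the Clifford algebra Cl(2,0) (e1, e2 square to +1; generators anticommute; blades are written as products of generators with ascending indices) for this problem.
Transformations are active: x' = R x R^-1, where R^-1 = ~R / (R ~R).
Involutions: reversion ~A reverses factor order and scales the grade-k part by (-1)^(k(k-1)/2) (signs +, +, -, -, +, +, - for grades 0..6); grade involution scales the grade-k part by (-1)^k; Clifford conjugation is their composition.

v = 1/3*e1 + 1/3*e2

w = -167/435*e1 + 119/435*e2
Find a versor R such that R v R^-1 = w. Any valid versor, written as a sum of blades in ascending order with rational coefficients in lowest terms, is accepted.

Since q(v) = q(w) = 2/9, the sum R = v + w = -22/435*e1 + 88/145*e2 does the job whenever invertible.
Answer: -22/435*e1 + 88/145*e2


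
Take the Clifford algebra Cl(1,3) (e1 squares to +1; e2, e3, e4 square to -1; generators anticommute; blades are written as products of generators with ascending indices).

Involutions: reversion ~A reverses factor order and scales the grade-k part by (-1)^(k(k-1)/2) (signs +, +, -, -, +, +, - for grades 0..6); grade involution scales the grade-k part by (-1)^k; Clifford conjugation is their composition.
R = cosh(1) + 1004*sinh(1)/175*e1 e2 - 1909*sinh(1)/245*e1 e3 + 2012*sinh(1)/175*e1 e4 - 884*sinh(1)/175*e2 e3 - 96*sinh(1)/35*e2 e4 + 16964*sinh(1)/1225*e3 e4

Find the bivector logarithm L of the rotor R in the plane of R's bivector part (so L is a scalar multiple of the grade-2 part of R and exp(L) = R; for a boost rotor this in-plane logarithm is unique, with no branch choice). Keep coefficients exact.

The scalar part of R is cosh(1), which determines |rapidity| via cosh; the sign lives in the bivector part, and pairing them (bivector part over sinh of the rapidity = the plane) gives the unique in-plane L = rapidity * plane.
Concretely: cosh(rapidity) = cosh(1) gives rapidity = ±1, and since rapidity/sinh(rapidity) is even the sign is immaterial: L = (rapidity/sinh(rapidity)) * <R>_2 = (1/sinh(1)) * <R>_2.
Answer: 1004/175*e1 e2 - 1909/245*e1 e3 + 2012/175*e1 e4 - 884/175*e2 e3 - 96/35*e2 e4 + 16964/1225*e3 e4


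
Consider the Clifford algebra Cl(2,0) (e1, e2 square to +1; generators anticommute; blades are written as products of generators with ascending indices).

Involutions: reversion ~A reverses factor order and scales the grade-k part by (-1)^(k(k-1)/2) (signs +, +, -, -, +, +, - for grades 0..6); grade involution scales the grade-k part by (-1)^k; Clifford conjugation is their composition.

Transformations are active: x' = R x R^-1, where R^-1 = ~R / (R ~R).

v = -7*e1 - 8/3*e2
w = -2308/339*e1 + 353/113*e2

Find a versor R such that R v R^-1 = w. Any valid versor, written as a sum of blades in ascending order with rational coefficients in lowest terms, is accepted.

Construction: equal norms (both 505/9) license R = v + w = -4681/339*e1 + 155/339*e2 — nothing changes along that direction, while (v - w)/2 changes sign, so v maps onto w.
Answer: -4681/339*e1 + 155/339*e2


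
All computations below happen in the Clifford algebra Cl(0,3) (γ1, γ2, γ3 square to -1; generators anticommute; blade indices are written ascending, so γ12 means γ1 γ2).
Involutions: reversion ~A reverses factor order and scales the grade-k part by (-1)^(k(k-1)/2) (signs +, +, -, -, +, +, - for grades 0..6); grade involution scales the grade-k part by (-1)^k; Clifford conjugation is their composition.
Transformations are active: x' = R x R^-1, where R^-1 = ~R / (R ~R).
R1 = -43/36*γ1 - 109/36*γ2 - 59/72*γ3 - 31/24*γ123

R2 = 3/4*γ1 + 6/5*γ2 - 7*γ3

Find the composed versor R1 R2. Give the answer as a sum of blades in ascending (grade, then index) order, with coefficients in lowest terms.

Distribute over the terms of R2 (each basis-blade product reordered to ascending indices, repeated generators contracted through their squares):
R1 (3/4*γ1) = 43/48 + 109/48*γ12 + 59/96*γ13 + 31/32*γ23
R1 (6/5*γ2) = 109/30 - 43/30*γ12 - 31/20*γ13 + 59/60*γ23
R1 (-7*γ3) = -413/72 - 217/24*γ12 + 301/36*γ13 + 763/36*γ23
Summing the partial products and collecting blades:
Answer: -869/720 - 1969/240*γ12 + 10693/1440*γ13 + 33331/1440*γ23


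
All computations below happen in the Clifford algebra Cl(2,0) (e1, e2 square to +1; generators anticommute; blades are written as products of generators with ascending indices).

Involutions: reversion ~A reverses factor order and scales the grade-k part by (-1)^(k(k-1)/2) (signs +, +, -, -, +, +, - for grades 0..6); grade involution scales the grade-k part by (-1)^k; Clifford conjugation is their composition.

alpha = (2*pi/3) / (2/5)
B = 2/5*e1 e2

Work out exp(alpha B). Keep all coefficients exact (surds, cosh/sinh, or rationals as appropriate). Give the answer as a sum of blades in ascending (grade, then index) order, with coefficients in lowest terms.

B^2 = (2/5)^2*(e1 e2)^2 = 4/25*(-1) = -4/25 (a basis 2-blade squares to minus the product of its generators' squares).
B^2 = -4/25 — the negative square puts this in the circular regime; l = 2/5, alpha*l = 2*pi/3, so exp(alpha B) = cos(2*pi/3) + (sin(2*pi/3)/(2/5))*B = -1/2 + (5*sqrt(3)/4)*B.
Answer: -1/2 + sqrt(3)/2*e1 e2


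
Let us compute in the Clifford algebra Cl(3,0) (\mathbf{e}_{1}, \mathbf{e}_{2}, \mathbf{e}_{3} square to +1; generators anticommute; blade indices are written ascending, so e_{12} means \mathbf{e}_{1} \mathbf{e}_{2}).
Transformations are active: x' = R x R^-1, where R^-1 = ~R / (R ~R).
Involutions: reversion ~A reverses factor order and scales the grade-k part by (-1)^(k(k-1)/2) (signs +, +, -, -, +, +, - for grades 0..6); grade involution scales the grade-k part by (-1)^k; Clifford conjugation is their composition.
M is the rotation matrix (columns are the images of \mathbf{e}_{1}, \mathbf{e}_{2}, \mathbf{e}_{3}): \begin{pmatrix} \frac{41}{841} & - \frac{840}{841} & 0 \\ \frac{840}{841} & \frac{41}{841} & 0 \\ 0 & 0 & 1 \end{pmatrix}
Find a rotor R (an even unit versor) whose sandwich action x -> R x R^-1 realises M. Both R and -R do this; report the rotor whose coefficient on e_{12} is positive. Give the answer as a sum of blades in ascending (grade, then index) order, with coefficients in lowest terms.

Method: write R = a + b12*e_{12} + b13*e_{13} + b23*e_{23} with a^2 + b12^2 + b13^2 + b23^2 = 1 (so R^-1 = ~R). Expanding the columns R e_j ~R gives tr M = 4a^2 - 1 and, from the antisymmetric part, M21 - M12 = -4a*b12, M13 - M31 = 4a*b13, M32 - M23 = -4a*b23.
Here tr M = \frac{923}{841}, so a^2 = (1 + tr M)/4 = \frac{441}{841} and a = ±\frac{21}{29}. Taking a = \frac{21}{29}: M21 - M12 = \frac{1680}{841}, M13 - M31 = 0, M32 - M23 = 0, giving b12 = -\frac{20}{29}, b13 = 0, b23 = 0, i.e. R = \frac{21}{29} - \frac{20}{29} e_{12}.
Its e_{12} coefficient is negative, so report the other preimage -R.
Answer: -\frac{21}{29} + \frac{20}{29} e_{12}. Recall the cover is two-to-one: with M of trace \frac{923}{841}, both preimages act alike, and the stated e_{12} sign chooses the sheet.


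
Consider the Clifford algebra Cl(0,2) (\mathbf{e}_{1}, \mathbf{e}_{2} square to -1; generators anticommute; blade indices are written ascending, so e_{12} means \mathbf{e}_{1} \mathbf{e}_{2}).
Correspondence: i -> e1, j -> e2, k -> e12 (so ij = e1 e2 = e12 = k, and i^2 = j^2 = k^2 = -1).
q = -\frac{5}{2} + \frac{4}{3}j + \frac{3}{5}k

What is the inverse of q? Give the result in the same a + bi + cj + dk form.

In blades: q = -\frac{5}{2} + \frac{4}{3} e_{2} + \frac{3}{5} e_{12}.
With qbar = -\frac{5}{2} - \frac{4}{3} e_{2} - \frac{3}{5} e_{12} (scalar fixed, mapped units negated), q qbar = \frac{7549}{900} (the sum of squared coefficients), so q^-1 = qbar / (\frac{7549}{900}) = -\frac{2250}{7549} - \frac{1200}{7549} e_{2} - \frac{540}{7549} e_{12}; translating back:
Answer: -\frac{2250}{7549} - \frac{1200}{7549}j - \frac{540}{7549}k


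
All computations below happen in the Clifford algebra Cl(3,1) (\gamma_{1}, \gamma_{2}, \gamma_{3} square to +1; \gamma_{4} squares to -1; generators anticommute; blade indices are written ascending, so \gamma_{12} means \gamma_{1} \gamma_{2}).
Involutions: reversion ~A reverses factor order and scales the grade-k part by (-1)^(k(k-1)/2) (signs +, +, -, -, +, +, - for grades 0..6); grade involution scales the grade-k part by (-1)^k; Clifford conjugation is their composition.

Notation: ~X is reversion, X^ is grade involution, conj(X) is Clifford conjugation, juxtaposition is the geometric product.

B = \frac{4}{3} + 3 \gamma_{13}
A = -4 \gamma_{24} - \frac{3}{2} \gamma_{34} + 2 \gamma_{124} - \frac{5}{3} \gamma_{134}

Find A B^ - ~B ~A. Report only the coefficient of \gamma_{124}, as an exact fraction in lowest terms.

first term: 5 \gamma_{4} + \frac{9}{2} \gamma_{14} - \frac{16}{3} \gamma_{24} - 2 \gamma_{34} + \frac{8}{3} \gamma_{124} - \frac{20}{9} \gamma_{134} - 6 \gamma_{234} + 12 \gamma_{1234}
second term: 5 \gamma_{4} - \frac{9}{2} \gamma_{14} + \frac{16}{3} \gamma_{24} + 2 \gamma_{34} - \frac{8}{3} \gamma_{124} + \frac{20}{9} \gamma_{134} + 6 \gamma_{234} + 12 \gamma_{1234}
Answer: \frac{16}{3}


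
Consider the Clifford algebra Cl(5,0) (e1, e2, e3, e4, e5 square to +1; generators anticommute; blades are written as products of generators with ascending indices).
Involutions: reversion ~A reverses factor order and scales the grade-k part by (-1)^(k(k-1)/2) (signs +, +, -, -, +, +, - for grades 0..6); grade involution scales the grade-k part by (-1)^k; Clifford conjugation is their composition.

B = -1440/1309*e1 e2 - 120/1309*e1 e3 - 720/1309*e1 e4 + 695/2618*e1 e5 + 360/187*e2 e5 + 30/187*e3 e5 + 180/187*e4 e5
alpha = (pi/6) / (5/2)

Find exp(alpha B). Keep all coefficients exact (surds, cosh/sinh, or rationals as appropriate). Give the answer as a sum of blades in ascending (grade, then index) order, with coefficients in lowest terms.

B^2 term by term: the squares give (-1440/1309)^2*(e1 e2)^2 + (-120/1309)^2*(e1 e3)^2 + (-720/1309)^2*(e1 e4)^2 + (695/2618)^2*(e1 e5)^2 + (360/187)^2*(e2 e5)^2 + (30/187)^2*(e3 e5)^2 + (180/187)^2*(e4 e5)^2 = 2073600/1713481*(-1) + 14400/1713481*(-1) + 518400/1713481*(-1) + 483025/6853924*(-1) + 129600/34969*(-1) + 900/34969*(-1) + 32400/34969*(-1) = -25/4 (each basis 2-blade squares to minus the product of its generators' squares); cross terms between blades sharing an index anticommute and cancel; the commuting (index-disjoint) pairs give grade-4 terms 2*c*c'*(blade product), which cancel blade by blade — e1 e2 e3 e5: -86400/244783 + 86400/244783 = 0; e1 e2 e4 e5: -518400/244783 + 518400/244783 = 0; e1 e3 e4 e5: -43200/244783 + 43200/244783 = 0 — confirming B is simple. So B^2 = -25/4.
B^2 = -25/4 — a negative square means the series sums to a rotation: l = 5/2, alpha*l = pi/6, so exp(alpha B) = cos(pi/6) + (sin(pi/6)/(5/2))*B = sqrt(3)/2 + (1/5)*B.
Answer: sqrt(3)/2 - 288/1309*e1 e2 - 24/1309*e1 e3 - 144/1309*e1 e4 + 139/2618*e1 e5 + 72/187*e2 e5 + 6/187*e3 e5 + 36/187*e4 e5


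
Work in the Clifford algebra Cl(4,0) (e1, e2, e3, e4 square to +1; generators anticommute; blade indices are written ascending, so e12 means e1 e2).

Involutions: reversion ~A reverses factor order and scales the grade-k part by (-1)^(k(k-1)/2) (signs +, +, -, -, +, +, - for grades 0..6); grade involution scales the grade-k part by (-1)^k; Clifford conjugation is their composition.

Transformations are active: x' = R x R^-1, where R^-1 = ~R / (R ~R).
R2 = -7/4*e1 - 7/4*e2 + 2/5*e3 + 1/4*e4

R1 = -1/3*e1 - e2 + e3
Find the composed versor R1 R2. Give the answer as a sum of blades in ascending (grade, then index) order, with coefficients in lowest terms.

Distribute over the terms of R1 (each basis-blade product reordered to ascending indices, repeated generators contracted through their squares):
(-1/3*e1) R2 = 7/12 + 7/12*e12 - 2/15*e13 - 1/12*e14
(-e2) R2 = 7/4 - 7/4*e12 - 2/5*e23 - 1/4*e24
(e3) R2 = 2/5 + 7/4*e13 + 7/4*e23 + 1/4*e34
Summing the partial products and collecting blades:
Answer: 41/15 - 7/6*e12 + 97/60*e13 - 1/12*e14 + 27/20*e23 - 1/4*e24 + 1/4*e34


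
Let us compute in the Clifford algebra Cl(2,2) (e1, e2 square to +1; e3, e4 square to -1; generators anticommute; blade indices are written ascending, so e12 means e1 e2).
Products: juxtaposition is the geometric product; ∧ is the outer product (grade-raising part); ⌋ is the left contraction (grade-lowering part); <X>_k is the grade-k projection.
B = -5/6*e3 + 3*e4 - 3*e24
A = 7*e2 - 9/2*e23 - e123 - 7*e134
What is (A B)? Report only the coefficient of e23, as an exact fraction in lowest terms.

step 1: -15/4*e2 - 21*e4 - 5/6*e12 + 21*e13 + 35/6*e14 - 35/6*e23 + 21*e24 - 27/2*e34 - 21*e123 - 3*e134 - 27/2*e234 - 3*e1234
Answer: -35/6


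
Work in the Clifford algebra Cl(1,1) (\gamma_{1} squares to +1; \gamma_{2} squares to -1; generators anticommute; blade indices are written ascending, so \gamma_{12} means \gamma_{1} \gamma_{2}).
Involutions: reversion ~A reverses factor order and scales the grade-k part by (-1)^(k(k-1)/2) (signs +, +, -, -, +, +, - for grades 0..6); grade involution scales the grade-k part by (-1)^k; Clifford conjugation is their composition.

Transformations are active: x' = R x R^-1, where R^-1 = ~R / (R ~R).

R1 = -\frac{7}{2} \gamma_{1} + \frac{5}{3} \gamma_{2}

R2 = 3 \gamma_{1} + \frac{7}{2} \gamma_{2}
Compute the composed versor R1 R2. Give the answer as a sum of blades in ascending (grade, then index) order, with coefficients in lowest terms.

Distribute over the terms of R1 (each basis-blade product reordered to ascending indices, repeated generators contracted through their squares):
(-\frac{7}{2} \gamma_{1}) R2 = -\frac{21}{2} - \frac{49}{4} \gamma_{12}
(\frac{5}{3} \gamma_{2}) R2 = -\frac{35}{6} - 5 \gamma_{12}
Summing the partial products and collecting blades:
Answer: -\frac{49}{3} - \frac{69}{4} \gamma_{12}


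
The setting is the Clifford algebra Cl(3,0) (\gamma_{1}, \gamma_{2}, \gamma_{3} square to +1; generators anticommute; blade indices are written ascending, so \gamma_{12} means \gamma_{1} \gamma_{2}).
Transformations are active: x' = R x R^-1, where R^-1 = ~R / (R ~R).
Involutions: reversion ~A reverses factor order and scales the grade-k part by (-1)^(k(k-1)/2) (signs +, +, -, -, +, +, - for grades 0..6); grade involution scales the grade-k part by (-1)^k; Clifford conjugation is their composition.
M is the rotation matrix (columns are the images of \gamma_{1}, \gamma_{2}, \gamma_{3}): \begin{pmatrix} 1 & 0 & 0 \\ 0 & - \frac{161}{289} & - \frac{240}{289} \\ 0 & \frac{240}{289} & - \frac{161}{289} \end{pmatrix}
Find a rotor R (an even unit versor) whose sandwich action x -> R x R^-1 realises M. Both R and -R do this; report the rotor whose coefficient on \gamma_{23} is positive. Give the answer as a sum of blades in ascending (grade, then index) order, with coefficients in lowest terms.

Method: write R = a + b12*\gamma_{12} + b13*\gamma_{13} + b23*\gamma_{23} with a^2 + b12^2 + b13^2 + b23^2 = 1 (so R^-1 = ~R). Expanding the columns R e_j ~R gives tr M = 4a^2 - 1 and, from the antisymmetric part, M21 - M12 = -4a*b12, M13 - M31 = 4a*b13, M32 - M23 = -4a*b23.
Here tr M = -\frac{33}{289}, so a^2 = (1 + tr M)/4 = \frac{64}{289} and a = ±\frac{8}{17}. Taking a = \frac{8}{17}: M21 - M12 = 0, M13 - M31 = 0, M32 - M23 = \frac{480}{289}, giving b12 = 0, b13 = 0, b23 = -\frac{15}{17}, i.e. R = \frac{8}{17} - \frac{15}{17} \gamma_{23}.
Its \gamma_{23} coefficient is negative, so report the other preimage -R.
Answer: -\frac{8}{17} + \frac{15}{17} \gamma_{23}. Key observation: the double cover Spin(3) -> SO(3) sends R and -R to the same matrix (trace -\frac{33}{289} here), so the stated sign of the \gamma_{23} coefficient is what selects one sheet.


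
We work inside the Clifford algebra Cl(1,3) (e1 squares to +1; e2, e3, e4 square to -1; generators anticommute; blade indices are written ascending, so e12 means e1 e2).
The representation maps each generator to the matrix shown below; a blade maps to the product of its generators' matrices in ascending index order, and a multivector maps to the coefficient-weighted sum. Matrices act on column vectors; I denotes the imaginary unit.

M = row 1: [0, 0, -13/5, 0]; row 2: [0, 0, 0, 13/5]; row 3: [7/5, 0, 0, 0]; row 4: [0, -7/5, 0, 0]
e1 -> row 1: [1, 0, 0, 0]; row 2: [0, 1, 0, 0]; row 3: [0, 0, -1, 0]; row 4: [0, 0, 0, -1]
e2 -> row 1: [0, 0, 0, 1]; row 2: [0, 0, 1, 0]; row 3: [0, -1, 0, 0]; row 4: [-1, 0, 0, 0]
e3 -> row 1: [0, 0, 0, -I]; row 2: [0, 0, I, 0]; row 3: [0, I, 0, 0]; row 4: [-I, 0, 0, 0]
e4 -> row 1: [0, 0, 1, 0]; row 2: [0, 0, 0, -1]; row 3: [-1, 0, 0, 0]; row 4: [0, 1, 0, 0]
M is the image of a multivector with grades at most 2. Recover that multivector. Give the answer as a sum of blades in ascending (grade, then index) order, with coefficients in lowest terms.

Method: the blade images are trace-orthogonal — tr(rho(e_A) rho(e_B)^-1) = 4 if A = B and 0 otherwise — and rho(e_A)^-1 = (e_A)^2 * rho(e_A) with (e_A)^2 = +1 or -1, so the coefficient of e_A in the preimage is (e_A)^2 * tr(M rho(e_A))/4.
Nonzero projections over blades of grade <= 2: e4: (e4)^2 = -1, tr(M rho(e4)) = 8, coefficient -2; e14: (e14)^2 = +1, tr(M rho(e14)) = -12/5, coefficient -3/5. Every other blade of grade <= 2 projects to 0.
Answer: -2*e4 - 3/5*e14


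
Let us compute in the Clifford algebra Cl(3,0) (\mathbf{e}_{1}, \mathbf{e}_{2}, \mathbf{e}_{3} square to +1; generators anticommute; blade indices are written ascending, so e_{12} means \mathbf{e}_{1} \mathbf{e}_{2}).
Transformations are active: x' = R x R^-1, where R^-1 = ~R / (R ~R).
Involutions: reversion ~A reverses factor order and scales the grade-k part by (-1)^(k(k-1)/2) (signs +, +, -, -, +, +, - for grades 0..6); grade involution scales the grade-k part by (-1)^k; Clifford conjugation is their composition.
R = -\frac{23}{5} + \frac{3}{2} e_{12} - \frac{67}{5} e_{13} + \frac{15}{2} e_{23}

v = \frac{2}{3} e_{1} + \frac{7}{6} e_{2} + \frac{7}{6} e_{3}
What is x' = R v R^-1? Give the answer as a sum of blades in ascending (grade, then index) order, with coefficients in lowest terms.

~R = -\frac{23}{5} - \frac{3}{2} e_{12} + \frac{67}{5} e_{13} - \frac{15}{2} e_{23}, and R ~R = \frac{12961}{50}, so R^-1 = ~R / (\frac{12961}{50}).
R v = -\frac{339}{20} e_{1} + \frac{143}{60} e_{2} - \frac{311}{60} e_{3} + \frac{1343}{60} e_{123}
Answer: \frac{95663}{77766} e_{1} + \frac{82657}{77766} e_{2} - \frac{28138}{38883} e_{3}


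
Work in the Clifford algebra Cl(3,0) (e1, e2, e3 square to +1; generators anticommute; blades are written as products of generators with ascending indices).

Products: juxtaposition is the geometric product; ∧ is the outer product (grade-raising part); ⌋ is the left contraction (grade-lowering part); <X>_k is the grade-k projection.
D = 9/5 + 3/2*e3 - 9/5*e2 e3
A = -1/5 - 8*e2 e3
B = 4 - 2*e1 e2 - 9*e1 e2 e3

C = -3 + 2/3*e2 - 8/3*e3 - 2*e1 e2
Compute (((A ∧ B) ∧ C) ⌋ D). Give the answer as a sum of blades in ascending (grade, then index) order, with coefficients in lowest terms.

step 1: -4/5 + 2/5*e1 e2 - 32*e2 e3 + 9/5*e1 e2 e3
step 2: 12/5 - 8/15*e2 + 32/15*e3 + 2/5*e1 e2 + 96*e2 e3 - 97/15*e1 e2 e3
step 3: 4508/25 + 96/25*e2 + 114/25*e3 - 108/25*e2 e3
Answer: 4508/25 + 96/25*e2 + 114/25*e3 - 108/25*e2 e3


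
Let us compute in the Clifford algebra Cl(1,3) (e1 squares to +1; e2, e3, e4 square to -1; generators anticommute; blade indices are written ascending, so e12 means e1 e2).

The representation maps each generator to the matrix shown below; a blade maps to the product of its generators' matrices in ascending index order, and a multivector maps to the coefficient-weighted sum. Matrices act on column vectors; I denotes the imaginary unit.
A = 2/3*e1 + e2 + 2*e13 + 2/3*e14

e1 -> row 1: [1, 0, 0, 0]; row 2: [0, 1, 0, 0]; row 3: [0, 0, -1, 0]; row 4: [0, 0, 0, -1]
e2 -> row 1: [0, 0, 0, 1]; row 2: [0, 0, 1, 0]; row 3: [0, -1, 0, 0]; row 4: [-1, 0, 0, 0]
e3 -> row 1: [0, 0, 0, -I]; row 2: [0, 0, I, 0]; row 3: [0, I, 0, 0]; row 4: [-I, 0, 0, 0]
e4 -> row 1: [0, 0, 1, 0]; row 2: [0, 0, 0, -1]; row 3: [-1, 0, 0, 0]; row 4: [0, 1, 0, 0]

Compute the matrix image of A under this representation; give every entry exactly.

Bivector images (products of the table entries): rho(e13) = rho(e1)rho(e3) = row 1: [0, 0, 0, -I]; row 2: [0, 0, I, 0]; row 3: [0, -I, 0, 0]; row 4: [I, 0, 0, 0]; rho(e14) = rho(e1)rho(e4) = row 1: [0, 0, 1, 0]; row 2: [0, 0, 0, -1]; row 3: [1, 0, 0, 0]; row 4: [0, -1, 0, 0].
M = (2/3)*rho(e1) + (1)*rho(e2) + (2)*rho(e13) + (2/3)*rho(e14), summed entrywise:
Answer: row 1: [2/3, 0, 2/3, 1 - 2*I]; row 2: [0, 2/3, 1 + 2*I, -2/3]; row 3: [2/3, -1 - 2*I, -2/3, 0]; row 4: [-1 + 2*I, -2/3, 0, -2/3]


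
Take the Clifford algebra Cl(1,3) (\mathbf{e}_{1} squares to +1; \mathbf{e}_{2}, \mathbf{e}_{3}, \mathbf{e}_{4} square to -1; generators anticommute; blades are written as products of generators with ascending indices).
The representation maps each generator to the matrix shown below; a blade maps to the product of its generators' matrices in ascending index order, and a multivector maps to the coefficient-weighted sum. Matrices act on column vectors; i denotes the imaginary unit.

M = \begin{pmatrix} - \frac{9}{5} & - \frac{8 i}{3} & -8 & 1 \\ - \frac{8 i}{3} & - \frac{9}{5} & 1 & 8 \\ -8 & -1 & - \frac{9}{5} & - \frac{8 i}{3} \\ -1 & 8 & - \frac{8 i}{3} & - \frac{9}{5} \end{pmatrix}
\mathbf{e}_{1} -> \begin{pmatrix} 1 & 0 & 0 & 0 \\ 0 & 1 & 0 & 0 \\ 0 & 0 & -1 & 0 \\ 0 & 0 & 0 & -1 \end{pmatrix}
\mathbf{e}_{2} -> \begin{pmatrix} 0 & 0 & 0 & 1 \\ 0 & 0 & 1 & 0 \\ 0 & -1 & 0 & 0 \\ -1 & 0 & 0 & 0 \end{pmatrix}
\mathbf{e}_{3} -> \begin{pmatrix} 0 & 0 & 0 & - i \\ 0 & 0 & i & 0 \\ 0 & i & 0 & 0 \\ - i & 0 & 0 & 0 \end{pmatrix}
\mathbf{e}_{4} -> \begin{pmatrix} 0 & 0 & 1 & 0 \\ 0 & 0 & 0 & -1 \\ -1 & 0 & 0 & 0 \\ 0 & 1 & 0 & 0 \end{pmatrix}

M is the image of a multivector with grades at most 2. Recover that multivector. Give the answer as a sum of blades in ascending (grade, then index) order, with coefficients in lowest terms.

Method: the blade images are trace-orthogonal — tr(rho(e_A) rho(e_B)^-1) = 4 if A = B and 0 otherwise — and rho(e_A)^-1 = (e_A)^2 * rho(e_A) with (e_A)^2 = +1 or -1, so the coefficient of e_A in the preimage is (e_A)^2 * tr(M rho(e_A))/4.
Nonzero projections over blades of grade <= 2: 1: (1)^2 = +1, tr(M 1) = - \frac{36}{5}, coefficient -\frac{9}{5}; e_{2}: (e_{2})^2 = -1, tr(M rho(e_{2})) = -4, coefficient 1; e_{1} e_{4}: (e_{1} e_{4})^2 = +1, tr(M rho(e_{1} e_{4})) = -32, coefficient -8; e_{3} e_{4}: (e_{3} e_{4})^2 = -1, tr(M rho(e_{3} e_{4})) = - \frac{32}{3}, coefficient \frac{8}{3}. Every other blade of grade <= 2 projects to 0.
Answer: -\frac{9}{5} + e_{2} - 8 e_{1} e_{4} + \frac{8}{3} e_{3} e_{4}
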